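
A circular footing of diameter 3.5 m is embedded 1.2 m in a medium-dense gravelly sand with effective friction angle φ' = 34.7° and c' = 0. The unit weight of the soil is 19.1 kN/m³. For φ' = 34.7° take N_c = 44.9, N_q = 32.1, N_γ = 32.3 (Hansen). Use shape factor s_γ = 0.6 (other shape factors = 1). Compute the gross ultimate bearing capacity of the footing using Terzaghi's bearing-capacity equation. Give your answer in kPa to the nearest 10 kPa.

q_ult ≈ 1380 kPa

Effective surcharge at the founding depth q = γ·D_f = 19.1 × 1.2 = 22.92 kPa.
q_ult = q·N_q + 0.5·γ·B·N_γ·s_γ
     = 22.92 × 32.1 + 0.5 × 19.1 × 3.5 × 32.3 × 0.6
     = 735.73 + 647.78 = 1383.5 kPa.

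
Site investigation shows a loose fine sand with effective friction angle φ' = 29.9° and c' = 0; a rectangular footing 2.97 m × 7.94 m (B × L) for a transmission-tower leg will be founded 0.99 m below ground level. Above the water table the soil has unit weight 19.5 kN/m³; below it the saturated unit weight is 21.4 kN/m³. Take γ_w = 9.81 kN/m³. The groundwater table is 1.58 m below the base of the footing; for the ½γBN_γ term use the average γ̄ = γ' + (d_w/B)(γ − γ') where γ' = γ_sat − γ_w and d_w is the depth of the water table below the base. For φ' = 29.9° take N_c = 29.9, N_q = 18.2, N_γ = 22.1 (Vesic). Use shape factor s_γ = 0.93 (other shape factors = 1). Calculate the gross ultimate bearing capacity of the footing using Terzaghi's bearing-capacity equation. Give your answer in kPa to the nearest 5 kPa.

Effective surcharge at the founding depth q = γ·D_f = 19.5 × 0.99 = 19.305 kPa.
With d_w = 1.58 m < B, γ̄ = 11.59 + (1.58/2.97) × (19.5 − 11.59) = 15.798 kN/m³.
q_ult = q·N_q + 0.5·γ·B·N_γ·s_γ
     = 19.305 × 18.2 + 0.5 × 15.798 × 2.97 × 22.1 × 0.93
     = 351.35 + 482.17 = 833.53 kPa.

q_ult ≈ 835 kPa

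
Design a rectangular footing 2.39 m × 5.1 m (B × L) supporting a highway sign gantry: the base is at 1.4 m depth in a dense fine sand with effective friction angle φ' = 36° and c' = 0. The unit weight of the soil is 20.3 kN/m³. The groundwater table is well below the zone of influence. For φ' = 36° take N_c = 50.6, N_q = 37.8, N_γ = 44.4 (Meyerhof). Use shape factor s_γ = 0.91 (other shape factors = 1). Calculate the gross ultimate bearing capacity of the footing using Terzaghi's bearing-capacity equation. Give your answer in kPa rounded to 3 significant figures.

q = γ·D_f = 20.3 × 1.4 = 28.42 kPa.
q·N_q = 28.42 × 37.8 = 1074.3 kPa
0.5·γ·B·N_γ·s_γ = 0.5 × 20.3 × 2.39 × 44.4 × 0.91 = 980.14 kPa
q_ult = 1074.3 + 980.14 = 2054.4 kPa.

q_ult ≈ 2050 kPa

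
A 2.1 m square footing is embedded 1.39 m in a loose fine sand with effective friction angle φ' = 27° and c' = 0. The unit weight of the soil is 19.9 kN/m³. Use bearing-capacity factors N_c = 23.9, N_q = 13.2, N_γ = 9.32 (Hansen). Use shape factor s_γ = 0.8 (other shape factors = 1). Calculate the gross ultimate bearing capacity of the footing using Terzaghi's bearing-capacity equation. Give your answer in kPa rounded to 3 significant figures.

q_ult ≈ 521 kPa

Effective surcharge at the founding depth q = γ·D_f = 19.9 × 1.39 = 27.661 kPa.
q_ult = q·N_q + 0.5·γ·B·N_γ·s_γ
     = 27.661 × 13.2 + 0.5 × 19.9 × 2.1 × 9.32 × 0.8
     = 365.13 + 155.79 = 520.92 kPa.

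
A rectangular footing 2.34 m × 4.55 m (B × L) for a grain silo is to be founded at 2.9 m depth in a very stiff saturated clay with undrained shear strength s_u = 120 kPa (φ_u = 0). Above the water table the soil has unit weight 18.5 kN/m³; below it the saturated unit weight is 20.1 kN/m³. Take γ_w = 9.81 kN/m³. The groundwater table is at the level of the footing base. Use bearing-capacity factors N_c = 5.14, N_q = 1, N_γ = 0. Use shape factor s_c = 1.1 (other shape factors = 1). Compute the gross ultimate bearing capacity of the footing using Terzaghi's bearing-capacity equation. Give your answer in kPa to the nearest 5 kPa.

q_ult ≈ 730 kPa

q = γ·D_f = 18.5 × 2.9 = 53.65 kPa.
c·N_c·s_c = 120 × 5.14 × 1.1 = 678.48 kPa
q·N_q = 53.65 × 1 = 53.65 kPa
q_ult = 678.48 + 53.65 = 732.13 kPa.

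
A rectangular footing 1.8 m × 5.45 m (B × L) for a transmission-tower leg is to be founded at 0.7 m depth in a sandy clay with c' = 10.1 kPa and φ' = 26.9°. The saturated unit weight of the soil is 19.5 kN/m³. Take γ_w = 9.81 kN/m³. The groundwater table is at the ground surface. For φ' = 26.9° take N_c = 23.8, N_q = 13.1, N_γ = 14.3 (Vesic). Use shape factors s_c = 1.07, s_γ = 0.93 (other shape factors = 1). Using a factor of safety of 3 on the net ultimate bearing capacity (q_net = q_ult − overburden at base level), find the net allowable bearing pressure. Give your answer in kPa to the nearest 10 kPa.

γ' = 19.5 − 9.81 = 9.69 kN/m³ (submerged throughout). q = 9.69 × 0.7 = 6.783 kPa; the same γ' applies in the ½γBN_γ term.
c·N_c·s_c = 10.1 × 23.8 × 1.07 = 257.21 kPa
q·N_q = 6.783 × 13.1 = 88.857 kPa
0.5·γ·B·N_γ·s_γ = 0.5 × 9.69 × 1.8 × 14.3 × 0.93 = 115.98 kPa
q_ult = 257.21 + 88.857 + 115.98 = 462.04 kPa.
q_net = 462.04 − 6.783 = 455.26 kPa.
q_all(net) = 455.26 / 3 = 151.75 kPa.

q_all(net) ≈ 150 kPa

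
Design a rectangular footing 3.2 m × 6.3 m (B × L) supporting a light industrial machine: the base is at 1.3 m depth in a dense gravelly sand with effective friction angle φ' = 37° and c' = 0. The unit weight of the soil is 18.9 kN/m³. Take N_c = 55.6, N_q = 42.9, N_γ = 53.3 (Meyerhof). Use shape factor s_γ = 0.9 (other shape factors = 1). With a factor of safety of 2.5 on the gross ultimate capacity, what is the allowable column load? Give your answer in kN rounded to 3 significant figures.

Overburden at base level: q = 18.9 × 1.3 = 24.57 kPa.
Surcharge term q·N_q = 24.57 × 42.9 = 1054.1 kPa; self-weight term 0.5·γ·B·N_γ·s_γ = 0.5 × 18.9 × 3.2 × 53.3 × 0.9 = 1450.6 kPa.
q_ult = 1054.1 + 1450.6 = 2504.7 kPa.
Gross allowable pressure q_all = 2504.7 / 2.5 = 1001.9 kPa.
Footing area = 20.16 m², so allowable column load = 1001.9 × 20.16 = 20198 kN.

P_all ≈ 20200 kN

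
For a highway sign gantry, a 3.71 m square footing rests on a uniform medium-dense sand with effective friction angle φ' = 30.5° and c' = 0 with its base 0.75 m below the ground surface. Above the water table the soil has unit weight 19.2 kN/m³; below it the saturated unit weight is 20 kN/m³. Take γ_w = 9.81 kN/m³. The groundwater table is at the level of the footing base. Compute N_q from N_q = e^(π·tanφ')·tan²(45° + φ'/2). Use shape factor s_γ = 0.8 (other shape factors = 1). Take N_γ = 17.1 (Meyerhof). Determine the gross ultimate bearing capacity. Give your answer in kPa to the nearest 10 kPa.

tan30.5° = 0.589, so N_q = e^(π×0.589)·tan²(60.25°) = 6.363 × 3.061 = 19.48.
Effective surcharge at the founding depth q = γ·D_f = 19.2 × 0.75 = 14.4 kPa.
The water table coincides with the base, so in the self-weight term γ → γ' = 10.19 kN/m³.
q_ult = q·N_q + 0.5·γ·B·N_γ·s_γ
     = 14.4 × 19.479 + 0.5 × 10.19 × 3.71 × 17.1 × 0.8
     = 280.5 + 258.59 = 539.09 kPa.

q_ult ≈ 540 kPa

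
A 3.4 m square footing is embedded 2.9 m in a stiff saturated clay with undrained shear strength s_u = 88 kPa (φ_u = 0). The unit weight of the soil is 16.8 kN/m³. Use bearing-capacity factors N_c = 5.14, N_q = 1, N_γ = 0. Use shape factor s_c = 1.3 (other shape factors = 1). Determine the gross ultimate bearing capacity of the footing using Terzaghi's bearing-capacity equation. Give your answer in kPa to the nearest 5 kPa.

q = γ·D_f = 16.8 × 2.9 = 48.72 kPa.
c·N_c·s_c = 88 × 5.14 × 1.3 = 588.02 kPa
q·N_q = 48.72 × 1 = 48.72 kPa
q_ult = 588.02 + 48.72 = 636.74 kPa.

q_ult ≈ 635 kPa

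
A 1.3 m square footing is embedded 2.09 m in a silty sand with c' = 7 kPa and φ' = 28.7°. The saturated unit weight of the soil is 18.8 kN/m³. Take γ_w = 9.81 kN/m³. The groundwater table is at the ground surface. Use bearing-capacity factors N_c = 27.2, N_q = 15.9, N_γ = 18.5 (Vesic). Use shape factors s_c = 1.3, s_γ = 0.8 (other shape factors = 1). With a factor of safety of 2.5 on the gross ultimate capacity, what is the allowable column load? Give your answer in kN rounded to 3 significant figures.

Water table at ground surface, so effective unit weight γ' = 18.8 − 9.81 = 8.99 kN/m³ is used throughout; overburden q = 8.99 × 2.09 = 18.789 kPa; the same γ' applies in the ½γBN_γ term.
Cohesion term c·N_c·s_c = 7 × 27.2 × 1.3 = 247.52 kPa; surcharge term q·N_q = 18.789 × 15.9 = 298.75 kPa; self-weight term 0.5·γ·B·N_γ·s_γ = 0.5 × 8.99 × 1.3 × 18.5 × 0.8 = 86.484 kPa.
q_ult = 247.52 + 298.75 + 86.484 = 632.75 kPa.
Gross allowable pressure q_all = 632.75 / 2.5 = 253.1 kPa.
Footing area = 1.69 m², so allowable column load = 253.1 × 1.69 = 427.74 kN.

P_all ≈ 428 kN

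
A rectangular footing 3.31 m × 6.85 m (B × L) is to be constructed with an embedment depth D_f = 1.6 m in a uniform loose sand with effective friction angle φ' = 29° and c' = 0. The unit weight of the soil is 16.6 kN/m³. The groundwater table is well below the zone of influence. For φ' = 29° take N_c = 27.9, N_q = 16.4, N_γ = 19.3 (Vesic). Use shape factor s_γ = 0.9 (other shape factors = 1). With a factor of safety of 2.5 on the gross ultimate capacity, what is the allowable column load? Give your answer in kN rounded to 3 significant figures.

P_all ≈ 8280 kN

Overburden at base level: q = 16.6 × 1.6 = 26.56 kPa.
Surcharge term q·N_q = 26.56 × 16.4 = 435.58 kPa; self-weight term 0.5·γ·B·N_γ·s_γ = 0.5 × 16.6 × 3.31 × 19.3 × 0.9 = 477.21 kPa.
q_ult = 435.58 + 477.21 = 912.79 kPa.
Gross allowable pressure q_all = 912.79 / 2.5 = 365.12 kPa.
Footing area = 22.6735 m², so allowable column load = 365.12 × 22.6735 = 8278.5 kN.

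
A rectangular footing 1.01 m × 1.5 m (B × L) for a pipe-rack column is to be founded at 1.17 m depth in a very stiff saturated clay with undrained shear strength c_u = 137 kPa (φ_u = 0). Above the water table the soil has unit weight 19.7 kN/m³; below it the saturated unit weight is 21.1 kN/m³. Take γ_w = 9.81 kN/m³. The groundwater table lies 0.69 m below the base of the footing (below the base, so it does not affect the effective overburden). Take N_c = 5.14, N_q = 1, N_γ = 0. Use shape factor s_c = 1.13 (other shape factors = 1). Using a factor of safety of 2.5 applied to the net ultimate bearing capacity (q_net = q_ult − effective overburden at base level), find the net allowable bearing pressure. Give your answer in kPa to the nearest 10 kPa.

q_all(net) ≈ 320 kPa

Overburden at base level: q = 19.7 × 1.17 = 23.049 kPa.
Cohesion term c·N_c·s_c = 137 × 5.14 × 1.13 = 795.72 kPa; surcharge term q·N_q = 23.049 × 1 = 23.049 kPa.
q_ult = 795.72 + 23.049 = 818.77 kPa.
Net ultimate: q_net = 818.77 − 23.049 = 795.72 kPa.
q_all(net) = 795.72 / 2.5 = 318.29 kPa.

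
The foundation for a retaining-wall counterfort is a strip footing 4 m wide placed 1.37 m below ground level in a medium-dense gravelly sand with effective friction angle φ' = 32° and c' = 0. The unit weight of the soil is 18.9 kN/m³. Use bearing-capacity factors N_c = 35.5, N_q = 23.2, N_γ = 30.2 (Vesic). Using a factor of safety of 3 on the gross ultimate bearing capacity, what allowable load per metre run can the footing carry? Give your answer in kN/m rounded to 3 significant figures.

Overburden at base level: q = 18.9 × 1.37 = 25.893 kPa.
Surcharge term q·N_q = 25.893 × 23.2 = 600.72 kPa; self-weight term 0.5·γ·B·N_γ = 0.5 × 18.9 × 4 × 30.2 = 1141.6 kPa.
q_ult = 600.72 + 1141.6 = 1742.3 kPa.
Gross allowable pressure q_all = 1742.3 / 3 = 580.76 kPa.
Allowable wall load = q_all × B = 580.76 × 4 = 2323 kN per metre run.

≈ 2320 kN/m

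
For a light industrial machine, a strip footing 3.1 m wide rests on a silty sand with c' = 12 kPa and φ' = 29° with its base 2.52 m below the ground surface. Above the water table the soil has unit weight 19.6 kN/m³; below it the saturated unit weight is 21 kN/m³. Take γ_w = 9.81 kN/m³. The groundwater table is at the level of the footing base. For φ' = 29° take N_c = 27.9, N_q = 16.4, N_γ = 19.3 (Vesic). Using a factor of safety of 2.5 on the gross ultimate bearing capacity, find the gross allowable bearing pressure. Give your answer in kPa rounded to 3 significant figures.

q_all ≈ 592 kPa

q = γ·D_f = 19.6 × 2.52 = 49.392 kPa.
For the ½γBN_γ term take γ' = 21 − 9.81 = 11.19 kN/m³ (soil below base is submerged).
c·N_c = 12 × 27.9 = 334.8 kPa
q·N_q = 49.392 × 16.4 = 810.03 kPa
0.5·γ·B·N_γ = 0.5 × 11.19 × 3.1 × 19.3 = 334.75 kPa
q_ult = 334.8 + 810.03 + 334.75 = 1479.6 kPa.
q_all = 1479.6 / 2.5 = 591.83 kPa.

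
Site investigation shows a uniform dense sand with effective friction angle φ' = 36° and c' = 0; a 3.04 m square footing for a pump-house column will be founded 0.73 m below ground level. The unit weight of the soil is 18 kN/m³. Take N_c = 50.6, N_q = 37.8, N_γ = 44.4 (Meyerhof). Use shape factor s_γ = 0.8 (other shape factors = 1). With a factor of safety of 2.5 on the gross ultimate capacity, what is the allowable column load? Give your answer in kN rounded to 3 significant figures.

P_all ≈ 5430 kN

Overburden at base level: q = 18 × 0.73 = 13.14 kPa.
Surcharge term q·N_q = 13.14 × 37.8 = 496.69 kPa; self-weight term 0.5·γ·B·N_γ·s_γ = 0.5 × 18 × 3.04 × 44.4 × 0.8 = 971.83 kPa.
q_ult = 496.69 + 971.83 = 1468.5 kPa.
Gross allowable pressure q_all = 1468.5 / 2.5 = 587.41 kPa.
Footing area = 9.2416 m², so allowable column load = 587.41 × 9.2416 = 5428.6 kN.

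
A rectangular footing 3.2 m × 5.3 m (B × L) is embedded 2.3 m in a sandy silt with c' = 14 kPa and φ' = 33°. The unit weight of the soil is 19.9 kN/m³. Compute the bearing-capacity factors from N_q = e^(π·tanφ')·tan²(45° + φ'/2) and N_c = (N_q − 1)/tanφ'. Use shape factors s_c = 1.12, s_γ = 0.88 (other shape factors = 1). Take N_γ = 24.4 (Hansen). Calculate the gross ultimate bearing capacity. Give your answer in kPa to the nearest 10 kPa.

tan33° = 0.6494, so N_q = e^(π×0.6494)·tan²(61.5°) = 7.692 × 3.392 = 26.09.
N_c = (26.09 − 1)/tan33° = 38.64.
Overburden at base level: q = 19.9 × 2.3 = 45.77 kPa.
Cohesion term c·N_c·s_c = 14 × 38.638 × 1.12 = 605.85 kPa; surcharge term q·N_q = 45.77 × 26.092 = 1194.2 kPa; self-weight term 0.5·γ·B·N_γ·s_γ = 0.5 × 19.9 × 3.2 × 24.4 × 0.88 = 683.67 kPa.
q_ult = 605.85 + 1194.2 + 683.67 = 2483.7 kPa.

q_ult ≈ 2480 kPa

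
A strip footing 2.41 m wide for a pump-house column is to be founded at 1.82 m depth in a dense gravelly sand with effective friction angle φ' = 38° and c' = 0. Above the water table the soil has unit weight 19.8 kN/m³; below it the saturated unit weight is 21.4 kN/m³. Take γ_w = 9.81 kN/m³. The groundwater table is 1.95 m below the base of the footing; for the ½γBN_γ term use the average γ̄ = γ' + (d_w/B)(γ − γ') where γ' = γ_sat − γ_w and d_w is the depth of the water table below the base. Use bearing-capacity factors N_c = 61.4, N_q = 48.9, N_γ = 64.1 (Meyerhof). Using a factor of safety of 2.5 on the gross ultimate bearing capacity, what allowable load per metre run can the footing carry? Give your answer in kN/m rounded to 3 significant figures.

≈ 3060 kN/m

Effective surcharge at the founding depth q = γ·D_f = 19.8 × 1.82 = 36.036 kPa.
With d_w = 1.95 m < B, γ̄ = 11.59 + (1.95/2.41) × (19.8 − 11.59) = 18.233 kN/m³.
q_ult = q·N_q + 0.5·γ·B·N_γ
     = 36.036 × 48.9 + 0.5 × 18.233 × 2.41 × 64.1
     = 1762.2 + 1408.3 = 3170.5 kPa.
Gross allowable pressure q_all = 3170.5 / 2.5 = 1268.2 kPa.
Allowable wall load = q_all × B = 1268.2 × 2.41 = 3056.3 kN per metre run.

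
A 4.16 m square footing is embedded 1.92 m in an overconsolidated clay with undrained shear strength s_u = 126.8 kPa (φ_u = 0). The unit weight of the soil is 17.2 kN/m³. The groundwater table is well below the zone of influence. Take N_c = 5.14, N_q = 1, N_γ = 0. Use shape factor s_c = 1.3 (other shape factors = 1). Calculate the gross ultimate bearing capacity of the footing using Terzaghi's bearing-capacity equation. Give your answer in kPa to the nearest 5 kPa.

Overburden at base level: q = 17.2 × 1.92 = 33.024 kPa.
Cohesion term c·N_c·s_c = 126.8 × 5.14 × 1.3 = 847.28 kPa; surcharge term q·N_q = 33.024 × 1 = 33.024 kPa.
q_ult = 847.28 + 33.024 = 880.3 kPa.

q_ult ≈ 880 kPa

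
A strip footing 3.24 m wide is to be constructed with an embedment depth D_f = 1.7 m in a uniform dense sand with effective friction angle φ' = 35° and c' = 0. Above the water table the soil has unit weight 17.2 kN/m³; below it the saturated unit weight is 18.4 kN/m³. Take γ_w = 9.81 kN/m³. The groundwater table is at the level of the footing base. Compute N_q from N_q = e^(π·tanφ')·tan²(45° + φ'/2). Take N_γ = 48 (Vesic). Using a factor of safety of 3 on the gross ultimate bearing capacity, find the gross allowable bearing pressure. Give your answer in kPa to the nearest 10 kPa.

q_all ≈ 550 kPa

N_q = e^(π·tan35°)·tan²(62.5°) = 33.3.
Overburden at base level: q = 17.2 × 1.7 = 29.24 kPa.
Below the base the soil is submerged, so the ½γBN_γ term uses γ' = 18.4 − 9.81 = 8.59 kN/m³.
Surcharge term q·N_q = 29.24 × 33.296 = 973.58 kPa; self-weight term 0.5·γ·B·N_γ = 0.5 × 8.59 × 3.24 × 48 = 667.96 kPa.
q_ult = 973.58 + 667.96 = 1641.5 kPa.
q_all = 1641.5 / 3 = 547.18 kPa.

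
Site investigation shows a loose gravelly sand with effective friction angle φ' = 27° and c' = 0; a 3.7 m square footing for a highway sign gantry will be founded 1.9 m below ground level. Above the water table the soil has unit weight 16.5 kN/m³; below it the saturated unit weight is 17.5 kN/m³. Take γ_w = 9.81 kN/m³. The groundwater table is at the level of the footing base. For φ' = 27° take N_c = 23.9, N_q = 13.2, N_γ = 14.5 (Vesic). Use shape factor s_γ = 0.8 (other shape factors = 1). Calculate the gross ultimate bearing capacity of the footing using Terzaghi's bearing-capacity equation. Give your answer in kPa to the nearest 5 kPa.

Effective surcharge at the founding depth q = γ·D_f = 16.5 × 1.9 = 31.35 kPa.
The water table coincides with the base, so in the self-weight term γ → γ' = 7.69 kN/m³.
q_ult = q·N_q + 0.5·γ·B·N_γ·s_γ
     = 31.35 × 13.2 + 0.5 × 7.69 × 3.7 × 14.5 × 0.8
     = 413.82 + 165.03 = 578.85 kPa.

q_ult ≈ 580 kPa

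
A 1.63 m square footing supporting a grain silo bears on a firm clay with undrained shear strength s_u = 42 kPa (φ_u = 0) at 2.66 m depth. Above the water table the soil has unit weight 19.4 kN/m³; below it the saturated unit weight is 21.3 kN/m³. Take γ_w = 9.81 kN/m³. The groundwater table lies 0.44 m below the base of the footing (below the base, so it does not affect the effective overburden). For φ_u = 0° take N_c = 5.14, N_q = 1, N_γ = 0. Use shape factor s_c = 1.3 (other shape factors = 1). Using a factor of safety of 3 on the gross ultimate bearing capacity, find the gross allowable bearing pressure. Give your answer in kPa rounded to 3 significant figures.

Overburden at base level: q = 19.4 × 2.66 = 51.604 kPa.
Cohesion term c·N_c·s_c = 42 × 5.14 × 1.3 = 280.64 kPa; surcharge term q·N_q = 51.604 × 1 = 51.604 kPa.
q_ult = 280.64 + 51.604 = 332.25 kPa.
q_all = 332.25 / 3 = 110.75 kPa.

q_all ≈ 111 kPa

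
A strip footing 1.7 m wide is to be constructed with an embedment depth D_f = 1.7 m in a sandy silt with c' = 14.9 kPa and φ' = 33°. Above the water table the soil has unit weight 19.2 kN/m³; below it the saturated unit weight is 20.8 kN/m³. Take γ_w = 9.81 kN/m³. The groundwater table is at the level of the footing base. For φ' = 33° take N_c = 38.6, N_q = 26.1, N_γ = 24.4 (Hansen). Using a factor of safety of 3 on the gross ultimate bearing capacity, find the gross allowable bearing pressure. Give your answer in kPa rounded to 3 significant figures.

q_all ≈ 552 kPa

q = γ·D_f = 19.2 × 1.7 = 32.64 kPa.
For the ½γBN_γ term take γ' = 20.8 − 9.81 = 10.99 kN/m³ (soil below base is submerged).
c·N_c = 14.9 × 38.6 = 575.14 kPa
q·N_q = 32.64 × 26.1 = 851.9 kPa
0.5·γ·B·N_γ = 0.5 × 10.99 × 1.7 × 24.4 = 227.93 kPa
q_ult = 575.14 + 851.9 + 227.93 = 1655 kPa.
q_all = 1655 / 3 = 551.66 kPa.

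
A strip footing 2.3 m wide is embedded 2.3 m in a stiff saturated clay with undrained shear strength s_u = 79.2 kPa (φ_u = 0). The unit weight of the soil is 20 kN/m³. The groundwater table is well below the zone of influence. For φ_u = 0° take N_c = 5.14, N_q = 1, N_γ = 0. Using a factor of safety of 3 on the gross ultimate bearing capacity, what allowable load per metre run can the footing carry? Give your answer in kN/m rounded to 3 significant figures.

≈ 347 kN/m

Effective surcharge at the founding depth q = γ·D_f = 20 × 2.3 = 46 kPa.
q_ult = c·N_c + q·N_q
     = 79.2 × 5.14 + 46 × 1
     = 407.09 + 46 = 453.09 kPa.
Gross allowable pressure q_all = 453.09 / 3 = 151.03 kPa.
Allowable wall load = q_all × B = 151.03 × 2.3 = 347.37 kN per metre run.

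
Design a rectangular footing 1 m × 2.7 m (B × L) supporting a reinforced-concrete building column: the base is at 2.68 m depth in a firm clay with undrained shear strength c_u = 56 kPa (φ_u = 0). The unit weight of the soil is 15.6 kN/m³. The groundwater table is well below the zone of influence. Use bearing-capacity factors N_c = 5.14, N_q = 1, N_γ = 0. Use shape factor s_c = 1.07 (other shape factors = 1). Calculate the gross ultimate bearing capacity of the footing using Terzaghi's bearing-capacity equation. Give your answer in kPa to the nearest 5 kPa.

q = γ·D_f = 15.6 × 2.68 = 41.808 kPa.
c·N_c·s_c = 56 × 5.14 × 1.07 = 307.99 kPa
q·N_q = 41.808 × 1 = 41.808 kPa
q_ult = 307.99 + 41.808 = 349.8 kPa.

q_ult ≈ 350 kPa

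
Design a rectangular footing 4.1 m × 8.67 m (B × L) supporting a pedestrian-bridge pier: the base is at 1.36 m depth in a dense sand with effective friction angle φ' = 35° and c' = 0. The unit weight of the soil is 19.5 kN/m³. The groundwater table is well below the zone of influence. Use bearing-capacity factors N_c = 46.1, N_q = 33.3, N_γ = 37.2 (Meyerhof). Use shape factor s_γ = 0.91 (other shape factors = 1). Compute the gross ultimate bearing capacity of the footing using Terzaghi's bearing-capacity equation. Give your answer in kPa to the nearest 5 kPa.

q_ult ≈ 2235 kPa

Effective surcharge at the founding depth q = γ·D_f = 19.5 × 1.36 = 26.52 kPa.
q_ult = q·N_q + 0.5·γ·B·N_γ·s_γ
     = 26.52 × 33.3 + 0.5 × 19.5 × 4.1 × 37.2 × 0.91
     = 883.12 + 1353.2 = 2236.3 kPa.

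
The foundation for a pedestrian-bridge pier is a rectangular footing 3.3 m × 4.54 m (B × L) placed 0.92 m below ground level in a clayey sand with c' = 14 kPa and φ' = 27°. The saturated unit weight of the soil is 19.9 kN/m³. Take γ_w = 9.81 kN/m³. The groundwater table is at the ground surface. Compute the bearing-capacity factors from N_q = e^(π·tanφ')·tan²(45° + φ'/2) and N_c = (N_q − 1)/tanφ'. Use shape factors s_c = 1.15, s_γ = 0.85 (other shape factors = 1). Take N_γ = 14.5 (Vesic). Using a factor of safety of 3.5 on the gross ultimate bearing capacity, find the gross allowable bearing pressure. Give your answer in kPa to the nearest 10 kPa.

q_all ≈ 200 kPa

N_q = e^(π·tan27°)·tan²(58.5°) = 13.2; N_c = (N_q − 1)/tanφ' = 23.94.
γ' = 19.9 − 9.81 = 10.09 kN/m³ (submerged throughout). q = 10.09 × 0.92 = 9.2828 kPa; the same γ' applies in the ½γBN_γ term.
c·N_c·s_c = 14 × 23.942 × 1.15 = 385.47 kPa
q·N_q = 9.2828 × 13.199 = 122.53 kPa
0.5·γ·B·N_γ·s_γ = 0.5 × 10.09 × 3.3 × 14.5 × 0.85 = 205.19 kPa
q_ult = 385.47 + 122.53 + 205.19 = 713.19 kPa.
q_all = 713.19 / 3.5 = 203.77 kPa.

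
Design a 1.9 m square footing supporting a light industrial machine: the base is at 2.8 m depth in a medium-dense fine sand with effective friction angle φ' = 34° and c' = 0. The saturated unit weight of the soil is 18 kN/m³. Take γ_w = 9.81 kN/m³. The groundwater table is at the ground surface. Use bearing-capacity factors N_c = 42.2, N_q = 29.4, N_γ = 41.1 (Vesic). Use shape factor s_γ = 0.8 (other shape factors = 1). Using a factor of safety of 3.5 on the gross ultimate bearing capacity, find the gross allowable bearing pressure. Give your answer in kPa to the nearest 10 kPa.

q_all ≈ 270 kPa

Water table at ground surface, so effective unit weight γ' = 18 − 9.81 = 8.19 kN/m³ is used throughout; overburden q = 8.19 × 2.8 = 22.932 kPa; the same γ' applies in the ½γBN_γ term.
Surcharge term q·N_q = 22.932 × 29.4 = 674.2 kPa; self-weight term 0.5·γ·B·N_γ·s_γ = 0.5 × 8.19 × 1.9 × 41.1 × 0.8 = 255.82 kPa.
q_ult = 674.2 + 255.82 = 930.02 kPa.
q_all = 930.02 / 3.5 = 265.72 kPa.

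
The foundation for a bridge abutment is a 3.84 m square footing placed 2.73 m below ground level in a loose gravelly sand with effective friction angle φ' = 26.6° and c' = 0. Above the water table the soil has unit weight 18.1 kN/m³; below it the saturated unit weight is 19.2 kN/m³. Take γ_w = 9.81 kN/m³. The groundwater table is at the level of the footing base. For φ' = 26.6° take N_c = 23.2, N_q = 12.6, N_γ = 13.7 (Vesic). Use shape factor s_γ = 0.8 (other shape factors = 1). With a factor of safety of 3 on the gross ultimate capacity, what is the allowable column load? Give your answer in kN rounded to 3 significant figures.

q = γ·D_f = 18.1 × 2.73 = 49.413 kPa.
For the ½γBN_γ term take γ' = 19.2 − 9.81 = 9.39 kN/m³ (soil below base is submerged).
q·N_q = 49.413 × 12.6 = 622.6 kPa
0.5·γ·B·N_γ·s_γ = 0.5 × 9.39 × 3.84 × 13.7 × 0.8 = 197.6 kPa
q_ult = 622.6 + 197.6 = 820.2 kPa.
Gross allowable pressure q_all = 820.2 / 3 = 273.4 kPa.
Footing area = 14.7456 m², so allowable column load = 273.4 × 14.7456 = 4031.4 kN.

P_all ≈ 4030 kN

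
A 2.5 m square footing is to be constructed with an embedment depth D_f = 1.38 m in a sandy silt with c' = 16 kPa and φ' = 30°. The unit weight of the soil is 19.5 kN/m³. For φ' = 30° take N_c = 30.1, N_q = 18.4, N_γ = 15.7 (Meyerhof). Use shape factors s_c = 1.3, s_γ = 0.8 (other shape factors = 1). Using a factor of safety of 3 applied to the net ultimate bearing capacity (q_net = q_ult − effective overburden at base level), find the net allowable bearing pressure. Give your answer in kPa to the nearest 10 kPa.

Overburden at base level: q = 19.5 × 1.38 = 26.91 kPa.
Cohesion term c·N_c·s_c = 16 × 30.1 × 1.3 = 626.08 kPa; surcharge term q·N_q = 26.91 × 18.4 = 495.14 kPa; self-weight term 0.5·γ·B·N_γ·s_γ = 0.5 × 19.5 × 2.5 × 15.7 × 0.8 = 306.15 kPa.
q_ult = 626.08 + 495.14 + 306.15 = 1427.4 kPa.
Net ultimate: q_net = 1427.4 − 26.91 = 1400.5 kPa.
q_all(net) = 1400.5 / 3 = 466.82 kPa.

q_all(net) ≈ 470 kPa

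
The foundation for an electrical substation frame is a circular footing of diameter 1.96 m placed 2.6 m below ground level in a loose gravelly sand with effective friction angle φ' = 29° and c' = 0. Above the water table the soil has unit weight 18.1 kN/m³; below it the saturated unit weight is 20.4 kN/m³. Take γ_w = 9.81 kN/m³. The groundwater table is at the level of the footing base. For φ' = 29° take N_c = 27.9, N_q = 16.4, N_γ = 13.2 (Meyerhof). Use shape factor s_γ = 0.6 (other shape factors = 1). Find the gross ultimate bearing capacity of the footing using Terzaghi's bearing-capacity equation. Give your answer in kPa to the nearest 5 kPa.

q_ult ≈ 855 kPa

Effective surcharge at the founding depth q = γ·D_f = 18.1 × 2.6 = 47.06 kPa.
The water table coincides with the base, so in the self-weight term γ → γ' = 10.59 kN/m³.
q_ult = q·N_q + 0.5·γ·B·N_γ·s_γ
     = 47.06 × 16.4 + 0.5 × 10.59 × 1.96 × 13.2 × 0.6
     = 771.78 + 82.195 = 853.98 kPa.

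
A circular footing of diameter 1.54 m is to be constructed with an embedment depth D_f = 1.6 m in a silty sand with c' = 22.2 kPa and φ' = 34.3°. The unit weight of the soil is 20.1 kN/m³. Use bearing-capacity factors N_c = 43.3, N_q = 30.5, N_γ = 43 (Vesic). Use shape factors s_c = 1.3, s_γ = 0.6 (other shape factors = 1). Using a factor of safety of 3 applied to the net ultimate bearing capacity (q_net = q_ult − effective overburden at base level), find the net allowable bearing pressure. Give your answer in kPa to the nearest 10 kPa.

q_all(net) ≈ 870 kPa

q = γ·D_f = 20.1 × 1.6 = 32.16 kPa.
c·N_c·s_c = 22.2 × 43.3 × 1.3 = 1249.6 kPa
q·N_q = 32.16 × 30.5 = 980.88 kPa
0.5·γ·B·N_γ·s_γ = 0.5 × 20.1 × 1.54 × 43 × 0.6 = 399.31 kPa
q_ult = 1249.6 + 980.88 + 399.31 = 2629.8 kPa.
Net ultimate: q_net = 2629.8 − 32.16 = 2597.7 kPa.
q_all(net) = 2597.7 / 3 = 865.89 kPa.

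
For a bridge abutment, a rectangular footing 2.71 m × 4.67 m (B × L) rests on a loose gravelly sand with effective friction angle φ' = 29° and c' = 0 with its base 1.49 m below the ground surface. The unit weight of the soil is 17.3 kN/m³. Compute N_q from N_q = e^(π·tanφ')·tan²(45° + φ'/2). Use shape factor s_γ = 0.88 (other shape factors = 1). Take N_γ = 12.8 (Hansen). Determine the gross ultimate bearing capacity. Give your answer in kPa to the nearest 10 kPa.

tan29° = 0.5543, so N_q = e^(π×0.5543)·tan²(59.5°) = 5.705 × 2.882 = 16.44.
q = γ·D_f = 17.3 × 1.49 = 25.777 kPa.
q·N_q = 25.777 × 16.443 = 423.86 kPa
0.5·γ·B·N_γ·s_γ = 0.5 × 17.3 × 2.71 × 12.8 × 0.88 = 264.05 kPa
q_ult = 423.86 + 264.05 = 687.9 kPa.

q_ult ≈ 690 kPa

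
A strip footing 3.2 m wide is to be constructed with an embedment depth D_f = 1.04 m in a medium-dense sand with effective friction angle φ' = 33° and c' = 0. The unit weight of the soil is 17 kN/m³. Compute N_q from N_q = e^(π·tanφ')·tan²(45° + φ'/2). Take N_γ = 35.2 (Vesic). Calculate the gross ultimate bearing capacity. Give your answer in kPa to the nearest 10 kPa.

tan33° = 0.6494, so N_q = e^(π×0.6494)·tan²(61.5°) = 7.692 × 3.392 = 26.09.
Effective surcharge at the founding depth q = γ·D_f = 17 × 1.04 = 17.68 kPa.
q_ult = q·N_q + 0.5·γ·B·N_γ
     = 17.68 × 26.092 + 0.5 × 17 × 3.2 × 35.2
     = 461.31 + 957.44 = 1418.7 kPa.

q_ult ≈ 1420 kPa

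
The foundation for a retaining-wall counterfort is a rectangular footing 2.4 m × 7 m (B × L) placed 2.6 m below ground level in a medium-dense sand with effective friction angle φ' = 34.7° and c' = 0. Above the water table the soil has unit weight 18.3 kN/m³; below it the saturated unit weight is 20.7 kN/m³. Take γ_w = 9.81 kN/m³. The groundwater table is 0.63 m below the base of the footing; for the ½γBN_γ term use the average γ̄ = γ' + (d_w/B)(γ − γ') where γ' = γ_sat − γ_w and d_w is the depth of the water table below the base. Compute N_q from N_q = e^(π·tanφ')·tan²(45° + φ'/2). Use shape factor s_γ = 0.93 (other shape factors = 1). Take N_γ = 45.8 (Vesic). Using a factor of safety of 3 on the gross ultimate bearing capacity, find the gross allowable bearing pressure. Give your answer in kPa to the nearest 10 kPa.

q_all ≈ 730 kPa

N_q = e^(π·tan34.7°)·tan²(62.35°) = 32.08.
Overburden at base level: q = 18.3 × 2.6 = 47.58 kPa.
The water table is 0.63 m below the base (< B = 2.4 m), so the ½γBN_γ term uses γ̄ = γ' + (d_w/B)(γ − γ') = 10.89 + (0.63/2.4)(18.3 − 10.89) = 12.835 kN/m³.
Surcharge term q·N_q = 47.58 × 32.081 = 1526.4 kPa; self-weight term 0.5·γ·B·N_γ·s_γ = 0.5 × 12.835 × 2.4 × 45.8 × 0.93 = 656.04 kPa.
q_ult = 1526.4 + 656.04 = 2182.4 kPa.
q_all = 2182.4 / 3 = 727.48 kPa.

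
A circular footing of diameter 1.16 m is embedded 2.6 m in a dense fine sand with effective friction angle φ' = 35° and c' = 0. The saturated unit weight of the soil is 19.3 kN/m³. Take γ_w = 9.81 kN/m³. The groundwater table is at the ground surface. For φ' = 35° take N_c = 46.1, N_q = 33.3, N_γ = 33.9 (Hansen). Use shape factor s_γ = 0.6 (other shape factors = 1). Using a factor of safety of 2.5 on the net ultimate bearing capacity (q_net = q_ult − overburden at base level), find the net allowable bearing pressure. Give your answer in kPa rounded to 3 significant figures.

Water table at ground surface, so effective unit weight γ' = 19.3 − 9.81 = 9.49 kN/m³ is used throughout; overburden q = 9.49 × 2.6 = 24.674 kPa; the same γ' applies in the ½γBN_γ term.
Surcharge term q·N_q = 24.674 × 33.3 = 821.64 kPa; self-weight term 0.5·γ·B·N_γ·s_γ = 0.5 × 9.49 × 1.16 × 33.9 × 0.6 = 111.96 kPa.
q_ult = 821.64 + 111.96 = 933.6 kPa.
q_net = 933.6 − 24.674 = 908.93 kPa.
q_all(net) = 908.93 / 2.5 = 363.57 kPa.

q_all(net) ≈ 364 kPa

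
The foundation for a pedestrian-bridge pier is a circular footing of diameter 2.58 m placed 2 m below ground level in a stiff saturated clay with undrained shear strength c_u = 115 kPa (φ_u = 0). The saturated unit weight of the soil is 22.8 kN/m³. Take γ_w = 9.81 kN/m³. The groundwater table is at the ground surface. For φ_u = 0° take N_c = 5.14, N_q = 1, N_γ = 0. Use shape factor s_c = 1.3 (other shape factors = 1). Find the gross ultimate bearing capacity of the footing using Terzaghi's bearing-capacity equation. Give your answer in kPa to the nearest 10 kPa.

q_ult ≈ 790 kPa

With the water table at the surface the whole profile is submerged: γ' = 22.8 − 9.81 = 12.99 kN/m³, so q = γ'·D_f = 25.98 kPa.
q_ult = c·N_c·s_c + q·N_q
     = 115 × 5.14 × 1.3 + 25.98 × 1
     = 768.43 + 25.98 = 794.41 kPa.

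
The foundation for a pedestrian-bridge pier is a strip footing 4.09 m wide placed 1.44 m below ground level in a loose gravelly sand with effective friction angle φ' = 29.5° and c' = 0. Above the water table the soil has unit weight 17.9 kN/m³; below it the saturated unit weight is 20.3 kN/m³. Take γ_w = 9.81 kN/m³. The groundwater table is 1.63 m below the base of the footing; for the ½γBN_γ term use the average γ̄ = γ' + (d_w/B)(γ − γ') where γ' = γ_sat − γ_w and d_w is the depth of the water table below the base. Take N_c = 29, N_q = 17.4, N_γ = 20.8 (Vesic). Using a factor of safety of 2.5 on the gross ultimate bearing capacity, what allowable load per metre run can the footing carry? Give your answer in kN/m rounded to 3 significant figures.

≈ 1670 kN/m

Effective surcharge at the founding depth q = γ·D_f = 17.9 × 1.44 = 25.776 kPa.
With d_w = 1.63 m < B, γ̄ = 10.49 + (1.63/4.09) × (17.9 − 10.49) = 13.443 kN/m³.
q_ult = q·N_q + 0.5·γ·B·N_γ
     = 25.776 × 17.4 + 0.5 × 13.443 × 4.09 × 20.8
     = 448.5 + 571.82 = 1020.3 kPa.
Gross allowable pressure q_all = 1020.3 / 2.5 = 408.13 kPa.
Allowable wall load = q_all × B = 408.13 × 4.09 = 1669.2 kN per metre run.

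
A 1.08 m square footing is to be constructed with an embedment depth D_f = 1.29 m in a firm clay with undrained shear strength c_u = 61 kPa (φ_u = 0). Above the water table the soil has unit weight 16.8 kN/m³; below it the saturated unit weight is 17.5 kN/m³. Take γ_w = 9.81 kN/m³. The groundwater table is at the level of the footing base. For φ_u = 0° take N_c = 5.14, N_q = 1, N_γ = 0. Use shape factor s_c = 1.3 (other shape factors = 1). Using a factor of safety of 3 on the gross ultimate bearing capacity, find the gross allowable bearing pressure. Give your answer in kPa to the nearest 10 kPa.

Effective surcharge at the founding depth q = γ·D_f = 16.8 × 1.29 = 21.672 kPa.
q_ult = c·N_c·s_c + q·N_q
     = 61 × 5.14 × 1.3 + 21.672 × 1
     = 407.6 + 21.672 = 429.27 kPa.
q_all = 429.27 / 3 = 143.09 kPa.

q_all ≈ 140 kPa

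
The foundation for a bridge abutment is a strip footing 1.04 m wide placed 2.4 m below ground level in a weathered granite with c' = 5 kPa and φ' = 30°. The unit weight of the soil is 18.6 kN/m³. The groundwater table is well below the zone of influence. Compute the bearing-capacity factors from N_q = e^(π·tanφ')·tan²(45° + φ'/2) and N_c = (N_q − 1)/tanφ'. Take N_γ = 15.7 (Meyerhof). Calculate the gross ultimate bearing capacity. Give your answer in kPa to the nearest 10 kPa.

tan30° = 0.5774, so N_q = e^(π×0.5774)·tan²(60°) = 6.134 × 3.0 = 18.4.
N_c = (18.4 − 1)/tan30° = 30.14.
q = γ·D_f = 18.6 × 2.4 = 44.64 kPa.
c·N_c = 5 × 30.14 = 150.7 kPa
q·N_q = 44.64 × 18.401 = 821.43 kPa
0.5·γ·B·N_γ = 0.5 × 18.6 × 1.04 × 15.7 = 151.85 kPa
q_ult = 150.7 + 821.43 + 151.85 = 1124 kPa.

q_ult ≈ 1120 kPa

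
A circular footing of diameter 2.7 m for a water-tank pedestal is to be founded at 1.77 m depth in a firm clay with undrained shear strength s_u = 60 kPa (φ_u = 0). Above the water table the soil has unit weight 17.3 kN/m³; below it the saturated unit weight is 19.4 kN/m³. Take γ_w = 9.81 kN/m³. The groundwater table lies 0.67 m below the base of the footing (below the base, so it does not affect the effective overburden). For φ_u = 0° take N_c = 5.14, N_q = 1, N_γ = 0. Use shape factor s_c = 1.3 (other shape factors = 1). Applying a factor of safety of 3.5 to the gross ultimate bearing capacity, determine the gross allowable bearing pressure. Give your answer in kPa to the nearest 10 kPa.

Overburden at base level: q = 17.3 × 1.77 = 30.621 kPa.
Cohesion term c·N_c·s_c = 60 × 5.14 × 1.3 = 400.92 kPa; surcharge term q·N_q = 30.621 × 1 = 30.621 kPa.
q_ult = 400.92 + 30.621 = 431.54 kPa.
q_all = q_ult / FS = 431.54 / 3.5 = 123.3 kPa.

q_all ≈ 120 kPa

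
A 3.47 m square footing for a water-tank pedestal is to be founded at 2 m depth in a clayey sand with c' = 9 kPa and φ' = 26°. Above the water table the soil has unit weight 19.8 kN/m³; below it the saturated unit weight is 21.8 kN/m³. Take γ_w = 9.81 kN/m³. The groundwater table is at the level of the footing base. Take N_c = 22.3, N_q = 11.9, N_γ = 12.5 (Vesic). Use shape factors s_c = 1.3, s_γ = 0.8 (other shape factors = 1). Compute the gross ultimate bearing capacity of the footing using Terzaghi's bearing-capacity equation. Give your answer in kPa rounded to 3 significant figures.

q = γ·D_f = 19.8 × 2 = 39.6 kPa.
For the ½γBN_γ term take γ' = 21.8 − 9.81 = 11.99 kN/m³ (soil below base is submerged).
c·N_c·s_c = 9 × 22.3 × 1.3 = 260.91 kPa
q·N_q = 39.6 × 11.9 = 471.24 kPa
0.5·γ·B·N_γ·s_γ = 0.5 × 11.99 × 3.47 × 12.5 × 0.8 = 208.03 kPa
q_ult = 260.91 + 471.24 + 208.03 = 940.18 kPa.

q_ult ≈ 940 kPa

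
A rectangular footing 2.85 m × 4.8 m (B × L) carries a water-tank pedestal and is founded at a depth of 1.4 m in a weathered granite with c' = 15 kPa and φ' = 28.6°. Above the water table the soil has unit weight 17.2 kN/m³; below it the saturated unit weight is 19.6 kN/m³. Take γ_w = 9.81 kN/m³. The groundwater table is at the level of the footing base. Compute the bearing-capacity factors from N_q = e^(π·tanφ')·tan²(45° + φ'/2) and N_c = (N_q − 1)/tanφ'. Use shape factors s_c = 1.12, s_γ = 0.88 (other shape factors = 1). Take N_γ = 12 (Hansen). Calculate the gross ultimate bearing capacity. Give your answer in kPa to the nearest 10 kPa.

tan28.6° = 0.5452, so N_q = e^(π×0.5452)·tan²(59.3°) = 5.545 × 2.837 = 15.73.
N_c = (15.73 − 1)/tan28.6° = 27.01.
q = γ·D_f = 17.2 × 1.4 = 24.08 kPa.
For the ½γBN_γ term take γ' = 19.6 − 9.81 = 9.79 kN/m³ (soil below base is submerged).
c·N_c·s_c = 15 × 27.013 × 1.12 = 453.81 kPa
q·N_q = 24.08 × 15.728 = 378.72 kPa
0.5·γ·B·N_γ·s_γ = 0.5 × 9.79 × 2.85 × 12 × 0.88 = 147.32 kPa
q_ult = 453.81 + 378.72 + 147.32 = 979.85 kPa.

q_ult ≈ 980 kPa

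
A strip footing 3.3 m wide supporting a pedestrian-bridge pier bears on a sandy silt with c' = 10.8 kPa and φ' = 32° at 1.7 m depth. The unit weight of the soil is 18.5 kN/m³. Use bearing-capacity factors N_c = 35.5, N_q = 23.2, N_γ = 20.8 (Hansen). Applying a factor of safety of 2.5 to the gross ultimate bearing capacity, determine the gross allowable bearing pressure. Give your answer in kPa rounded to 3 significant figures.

q_all ≈ 699 kPa

Effective surcharge at the founding depth q = γ·D_f = 18.5 × 1.7 = 31.45 kPa.
q_ult = c·N_c + q·N_q + 0.5·γ·B·N_γ
     = 10.8 × 35.5 + 31.45 × 23.2 + 0.5 × 18.5 × 3.3 × 20.8
     = 383.4 + 729.64 + 634.92 = 1748 kPa.
q_all = q_ult / FS = 1748 / 2.5 = 699.18 kPa.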